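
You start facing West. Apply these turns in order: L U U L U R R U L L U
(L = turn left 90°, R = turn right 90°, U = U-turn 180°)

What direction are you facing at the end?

Start: West
  L (left (90° counter-clockwise)) -> South
  U (U-turn (180°)) -> North
  U (U-turn (180°)) -> South
  L (left (90° counter-clockwise)) -> East
  U (U-turn (180°)) -> West
  R (right (90° clockwise)) -> North
  R (right (90° clockwise)) -> East
  U (U-turn (180°)) -> West
  L (left (90° counter-clockwise)) -> South
  L (left (90° counter-clockwise)) -> East
  U (U-turn (180°)) -> West
Final: West

Answer: Final heading: West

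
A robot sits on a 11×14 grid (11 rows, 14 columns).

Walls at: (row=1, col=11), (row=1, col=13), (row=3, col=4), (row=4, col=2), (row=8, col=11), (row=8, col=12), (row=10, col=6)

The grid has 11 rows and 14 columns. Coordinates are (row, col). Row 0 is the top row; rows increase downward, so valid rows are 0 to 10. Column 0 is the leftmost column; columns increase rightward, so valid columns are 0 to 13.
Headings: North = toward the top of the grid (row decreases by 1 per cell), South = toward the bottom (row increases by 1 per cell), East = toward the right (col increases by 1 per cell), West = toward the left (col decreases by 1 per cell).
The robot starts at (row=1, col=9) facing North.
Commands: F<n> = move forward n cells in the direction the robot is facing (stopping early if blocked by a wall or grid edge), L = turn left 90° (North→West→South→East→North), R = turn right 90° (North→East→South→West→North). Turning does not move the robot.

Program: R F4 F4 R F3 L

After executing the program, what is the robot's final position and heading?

Answer: Final position: (row=4, col=10), facing East

Derivation:
Start: (row=1, col=9), facing North
  R: turn right, now facing East
  F4: move forward 1/4 (blocked), now at (row=1, col=10)
  F4: move forward 0/4 (blocked), now at (row=1, col=10)
  R: turn right, now facing South
  F3: move forward 3, now at (row=4, col=10)
  L: turn left, now facing East
Final: (row=4, col=10), facing East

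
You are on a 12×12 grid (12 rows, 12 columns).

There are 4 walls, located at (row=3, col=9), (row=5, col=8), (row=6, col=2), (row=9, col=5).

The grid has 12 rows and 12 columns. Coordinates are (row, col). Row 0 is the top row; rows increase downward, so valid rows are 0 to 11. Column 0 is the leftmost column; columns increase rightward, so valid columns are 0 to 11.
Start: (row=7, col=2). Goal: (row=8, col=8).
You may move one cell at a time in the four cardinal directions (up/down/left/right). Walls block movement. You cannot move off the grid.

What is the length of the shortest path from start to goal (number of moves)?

Answer: Shortest path length: 7

Derivation:
BFS from (row=7, col=2) until reaching (row=8, col=8):
  Distance 0: (row=7, col=2)
  Distance 1: (row=7, col=1), (row=7, col=3), (row=8, col=2)
  Distance 2: (row=6, col=1), (row=6, col=3), (row=7, col=0), (row=7, col=4), (row=8, col=1), (row=8, col=3), (row=9, col=2)
  Distance 3: (row=5, col=1), (row=5, col=3), (row=6, col=0), (row=6, col=4), (row=7, col=5), (row=8, col=0), (row=8, col=4), (row=9, col=1), (row=9, col=3), (row=10, col=2)
  Distance 4: (row=4, col=1), (row=4, col=3), (row=5, col=0), (row=5, col=2), (row=5, col=4), (row=6, col=5), (row=7, col=6), (row=8, col=5), (row=9, col=0), (row=9, col=4), (row=10, col=1), (row=10, col=3), (row=11, col=2)
  Distance 5: (row=3, col=1), (row=3, col=3), (row=4, col=0), (row=4, col=2), (row=4, col=4), (row=5, col=5), (row=6, col=6), (row=7, col=7), (row=8, col=6), (row=10, col=0), (row=10, col=4), (row=11, col=1), (row=11, col=3)
  Distance 6: (row=2, col=1), (row=2, col=3), (row=3, col=0), (row=3, col=2), (row=3, col=4), (row=4, col=5), (row=5, col=6), (row=6, col=7), (row=7, col=8), (row=8, col=7), (row=9, col=6), (row=10, col=5), (row=11, col=0), (row=11, col=4)
  Distance 7: (row=1, col=1), (row=1, col=3), (row=2, col=0), (row=2, col=2), (row=2, col=4), (row=3, col=5), (row=4, col=6), (row=5, col=7), (row=6, col=8), (row=7, col=9), (row=8, col=8), (row=9, col=7), (row=10, col=6), (row=11, col=5)  <- goal reached here
One shortest path (7 moves): (row=7, col=2) -> (row=7, col=3) -> (row=7, col=4) -> (row=7, col=5) -> (row=7, col=6) -> (row=7, col=7) -> (row=7, col=8) -> (row=8, col=8)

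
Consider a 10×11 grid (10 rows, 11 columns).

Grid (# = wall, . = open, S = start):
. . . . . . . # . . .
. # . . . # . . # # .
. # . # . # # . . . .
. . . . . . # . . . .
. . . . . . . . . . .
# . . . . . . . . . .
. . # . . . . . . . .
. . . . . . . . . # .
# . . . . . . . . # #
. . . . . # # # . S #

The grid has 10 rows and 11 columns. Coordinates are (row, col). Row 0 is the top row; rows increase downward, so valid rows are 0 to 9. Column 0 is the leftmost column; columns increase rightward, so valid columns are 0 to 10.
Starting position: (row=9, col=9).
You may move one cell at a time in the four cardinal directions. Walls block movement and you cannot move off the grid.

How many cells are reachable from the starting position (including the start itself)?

Answer: Reachable cells: 90

Derivation:
BFS flood-fill from (row=9, col=9):
  Distance 0: (row=9, col=9)
  Distance 1: (row=9, col=8)
  Distance 2: (row=8, col=8)
  Distance 3: (row=7, col=8), (row=8, col=7)
  Distance 4: (row=6, col=8), (row=7, col=7), (row=8, col=6)
  Distance 5: (row=5, col=8), (row=6, col=7), (row=6, col=9), (row=7, col=6), (row=8, col=5)
  Distance 6: (row=4, col=8), (row=5, col=7), (row=5, col=9), (row=6, col=6), (row=6, col=10), (row=7, col=5), (row=8, col=4)
  Distance 7: (row=3, col=8), (row=4, col=7), (row=4, col=9), (row=5, col=6), (row=5, col=10), (row=6, col=5), (row=7, col=4), (row=7, col=10), (row=8, col=3), (row=9, col=4)
  Distance 8: (row=2, col=8), (row=3, col=7), (row=3, col=9), (row=4, col=6), (row=4, col=10), (row=5, col=5), (row=6, col=4), (row=7, col=3), (row=8, col=2), (row=9, col=3)
  Distance 9: (row=2, col=7), (row=2, col=9), (row=3, col=10), (row=4, col=5), (row=5, col=4), (row=6, col=3), (row=7, col=2), (row=8, col=1), (row=9, col=2)
  Distance 10: (row=1, col=7), (row=2, col=10), (row=3, col=5), (row=4, col=4), (row=5, col=3), (row=7, col=1), (row=9, col=1)
  Distance 11: (row=1, col=6), (row=1, col=10), (row=3, col=4), (row=4, col=3), (row=5, col=2), (row=6, col=1), (row=7, col=0), (row=9, col=0)
  Distance 12: (row=0, col=6), (row=0, col=10), (row=2, col=4), (row=3, col=3), (row=4, col=2), (row=5, col=1), (row=6, col=0)
  Distance 13: (row=0, col=5), (row=0, col=9), (row=1, col=4), (row=3, col=2), (row=4, col=1)
  Distance 14: (row=0, col=4), (row=0, col=8), (row=1, col=3), (row=2, col=2), (row=3, col=1), (row=4, col=0)
  Distance 15: (row=0, col=3), (row=1, col=2), (row=3, col=0)
  Distance 16: (row=0, col=2), (row=2, col=0)
  Distance 17: (row=0, col=1), (row=1, col=0)
  Distance 18: (row=0, col=0)
Total reachable: 90 (grid has 90 open cells total)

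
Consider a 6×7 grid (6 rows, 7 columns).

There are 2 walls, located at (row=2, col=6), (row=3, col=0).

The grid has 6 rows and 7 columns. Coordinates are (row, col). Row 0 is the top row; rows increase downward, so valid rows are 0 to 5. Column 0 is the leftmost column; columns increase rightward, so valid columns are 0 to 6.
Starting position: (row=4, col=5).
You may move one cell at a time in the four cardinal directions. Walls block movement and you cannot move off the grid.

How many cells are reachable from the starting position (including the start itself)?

BFS flood-fill from (row=4, col=5):
  Distance 0: (row=4, col=5)
  Distance 1: (row=3, col=5), (row=4, col=4), (row=4, col=6), (row=5, col=5)
  Distance 2: (row=2, col=5), (row=3, col=4), (row=3, col=6), (row=4, col=3), (row=5, col=4), (row=5, col=6)
  Distance 3: (row=1, col=5), (row=2, col=4), (row=3, col=3), (row=4, col=2), (row=5, col=3)
  Distance 4: (row=0, col=5), (row=1, col=4), (row=1, col=6), (row=2, col=3), (row=3, col=2), (row=4, col=1), (row=5, col=2)
  Distance 5: (row=0, col=4), (row=0, col=6), (row=1, col=3), (row=2, col=2), (row=3, col=1), (row=4, col=0), (row=5, col=1)
  Distance 6: (row=0, col=3), (row=1, col=2), (row=2, col=1), (row=5, col=0)
  Distance 7: (row=0, col=2), (row=1, col=1), (row=2, col=0)
  Distance 8: (row=0, col=1), (row=1, col=0)
  Distance 9: (row=0, col=0)
Total reachable: 40 (grid has 40 open cells total)

Answer: Reachable cells: 40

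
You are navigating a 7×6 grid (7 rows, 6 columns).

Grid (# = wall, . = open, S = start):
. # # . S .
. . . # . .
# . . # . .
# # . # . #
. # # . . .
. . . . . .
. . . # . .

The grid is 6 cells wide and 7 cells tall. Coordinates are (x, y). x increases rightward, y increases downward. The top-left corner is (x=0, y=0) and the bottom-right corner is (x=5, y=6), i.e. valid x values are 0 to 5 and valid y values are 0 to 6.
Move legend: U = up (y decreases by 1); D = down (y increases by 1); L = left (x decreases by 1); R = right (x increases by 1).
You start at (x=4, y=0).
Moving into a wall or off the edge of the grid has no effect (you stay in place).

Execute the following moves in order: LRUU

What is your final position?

Answer: Final position: (x=4, y=0)

Derivation:
Start: (x=4, y=0)
  L (left): (x=4, y=0) -> (x=3, y=0)
  R (right): (x=3, y=0) -> (x=4, y=0)
  U (up): blocked, stay at (x=4, y=0)
  U (up): blocked, stay at (x=4, y=0)
Final: (x=4, y=0)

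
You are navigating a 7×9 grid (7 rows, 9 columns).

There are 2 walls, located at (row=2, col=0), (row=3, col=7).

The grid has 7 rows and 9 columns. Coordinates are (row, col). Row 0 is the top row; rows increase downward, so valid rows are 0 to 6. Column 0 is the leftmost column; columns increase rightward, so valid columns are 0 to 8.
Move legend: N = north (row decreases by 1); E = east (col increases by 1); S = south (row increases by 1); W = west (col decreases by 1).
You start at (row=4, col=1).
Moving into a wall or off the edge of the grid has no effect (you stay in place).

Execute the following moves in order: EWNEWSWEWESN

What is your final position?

Answer: Final position: (row=4, col=1)

Derivation:
Start: (row=4, col=1)
  E (east): (row=4, col=1) -> (row=4, col=2)
  W (west): (row=4, col=2) -> (row=4, col=1)
  N (north): (row=4, col=1) -> (row=3, col=1)
  E (east): (row=3, col=1) -> (row=3, col=2)
  W (west): (row=3, col=2) -> (row=3, col=1)
  S (south): (row=3, col=1) -> (row=4, col=1)
  W (west): (row=4, col=1) -> (row=4, col=0)
  E (east): (row=4, col=0) -> (row=4, col=1)
  W (west): (row=4, col=1) -> (row=4, col=0)
  E (east): (row=4, col=0) -> (row=4, col=1)
  S (south): (row=4, col=1) -> (row=5, col=1)
  N (north): (row=5, col=1) -> (row=4, col=1)
Final: (row=4, col=1)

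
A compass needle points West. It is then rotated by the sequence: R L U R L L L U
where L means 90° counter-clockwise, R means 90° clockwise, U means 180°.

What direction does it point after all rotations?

Start: West
  R (right (90° clockwise)) -> North
  L (left (90° counter-clockwise)) -> West
  U (U-turn (180°)) -> East
  R (right (90° clockwise)) -> South
  L (left (90° counter-clockwise)) -> East
  L (left (90° counter-clockwise)) -> North
  L (left (90° counter-clockwise)) -> West
  U (U-turn (180°)) -> East
Final: East

Answer: Final heading: East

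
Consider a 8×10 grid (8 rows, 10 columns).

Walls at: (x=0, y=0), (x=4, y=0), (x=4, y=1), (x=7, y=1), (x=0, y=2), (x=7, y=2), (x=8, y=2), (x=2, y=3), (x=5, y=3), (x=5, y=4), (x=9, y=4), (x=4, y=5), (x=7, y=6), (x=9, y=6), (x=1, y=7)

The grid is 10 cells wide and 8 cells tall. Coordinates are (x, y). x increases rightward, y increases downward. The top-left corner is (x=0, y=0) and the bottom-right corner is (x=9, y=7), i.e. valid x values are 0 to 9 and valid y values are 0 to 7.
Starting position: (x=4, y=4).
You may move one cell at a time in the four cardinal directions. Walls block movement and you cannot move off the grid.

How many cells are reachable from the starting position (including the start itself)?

Answer: Reachable cells: 65

Derivation:
BFS flood-fill from (x=4, y=4):
  Distance 0: (x=4, y=4)
  Distance 1: (x=4, y=3), (x=3, y=4)
  Distance 2: (x=4, y=2), (x=3, y=3), (x=2, y=4), (x=3, y=5)
  Distance 3: (x=3, y=2), (x=5, y=2), (x=1, y=4), (x=2, y=5), (x=3, y=6)
  Distance 4: (x=3, y=1), (x=5, y=1), (x=2, y=2), (x=6, y=2), (x=1, y=3), (x=0, y=4), (x=1, y=5), (x=2, y=6), (x=4, y=6), (x=3, y=7)
  Distance 5: (x=3, y=0), (x=5, y=0), (x=2, y=1), (x=6, y=1), (x=1, y=2), (x=0, y=3), (x=6, y=3), (x=0, y=5), (x=1, y=6), (x=5, y=6), (x=2, y=7), (x=4, y=7)
  Distance 6: (x=2, y=0), (x=6, y=0), (x=1, y=1), (x=7, y=3), (x=6, y=4), (x=5, y=5), (x=0, y=6), (x=6, y=6), (x=5, y=7)
  Distance 7: (x=1, y=0), (x=7, y=0), (x=0, y=1), (x=8, y=3), (x=7, y=4), (x=6, y=5), (x=0, y=7), (x=6, y=7)
  Distance 8: (x=8, y=0), (x=9, y=3), (x=8, y=4), (x=7, y=5), (x=7, y=7)
  Distance 9: (x=9, y=0), (x=8, y=1), (x=9, y=2), (x=8, y=5), (x=8, y=7)
  Distance 10: (x=9, y=1), (x=9, y=5), (x=8, y=6), (x=9, y=7)
Total reachable: 65 (grid has 65 open cells total)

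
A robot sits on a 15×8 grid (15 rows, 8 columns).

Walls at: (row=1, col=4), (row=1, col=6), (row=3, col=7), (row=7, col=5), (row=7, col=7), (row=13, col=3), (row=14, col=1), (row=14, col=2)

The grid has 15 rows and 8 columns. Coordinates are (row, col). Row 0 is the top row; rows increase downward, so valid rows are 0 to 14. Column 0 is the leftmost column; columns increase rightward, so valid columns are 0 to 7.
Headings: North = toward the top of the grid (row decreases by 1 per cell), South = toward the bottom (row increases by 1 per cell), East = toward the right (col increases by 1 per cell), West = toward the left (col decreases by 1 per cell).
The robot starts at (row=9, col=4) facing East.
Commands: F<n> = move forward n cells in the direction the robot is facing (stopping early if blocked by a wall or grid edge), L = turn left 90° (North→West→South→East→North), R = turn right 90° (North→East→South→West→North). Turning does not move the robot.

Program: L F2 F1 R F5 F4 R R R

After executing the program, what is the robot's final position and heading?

Start: (row=9, col=4), facing East
  L: turn left, now facing North
  F2: move forward 2, now at (row=7, col=4)
  F1: move forward 1, now at (row=6, col=4)
  R: turn right, now facing East
  F5: move forward 3/5 (blocked), now at (row=6, col=7)
  F4: move forward 0/4 (blocked), now at (row=6, col=7)
  R: turn right, now facing South
  R: turn right, now facing West
  R: turn right, now facing North
Final: (row=6, col=7), facing North

Answer: Final position: (row=6, col=7), facing North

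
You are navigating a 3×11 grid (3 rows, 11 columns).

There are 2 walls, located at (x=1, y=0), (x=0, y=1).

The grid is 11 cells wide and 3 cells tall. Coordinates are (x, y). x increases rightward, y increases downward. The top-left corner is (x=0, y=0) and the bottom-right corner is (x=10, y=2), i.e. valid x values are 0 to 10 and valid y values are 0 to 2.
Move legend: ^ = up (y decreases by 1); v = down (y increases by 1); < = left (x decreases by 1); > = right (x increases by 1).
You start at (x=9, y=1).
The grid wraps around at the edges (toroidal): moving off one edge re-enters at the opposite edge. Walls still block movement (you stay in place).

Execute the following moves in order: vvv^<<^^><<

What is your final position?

Start: (x=9, y=1)
  v (down): (x=9, y=1) -> (x=9, y=2)
  v (down): (x=9, y=2) -> (x=9, y=0)
  v (down): (x=9, y=0) -> (x=9, y=1)
  ^ (up): (x=9, y=1) -> (x=9, y=0)
  < (left): (x=9, y=0) -> (x=8, y=0)
  < (left): (x=8, y=0) -> (x=7, y=0)
  ^ (up): (x=7, y=0) -> (x=7, y=2)
  ^ (up): (x=7, y=2) -> (x=7, y=1)
  > (right): (x=7, y=1) -> (x=8, y=1)
  < (left): (x=8, y=1) -> (x=7, y=1)
  < (left): (x=7, y=1) -> (x=6, y=1)
Final: (x=6, y=1)

Answer: Final position: (x=6, y=1)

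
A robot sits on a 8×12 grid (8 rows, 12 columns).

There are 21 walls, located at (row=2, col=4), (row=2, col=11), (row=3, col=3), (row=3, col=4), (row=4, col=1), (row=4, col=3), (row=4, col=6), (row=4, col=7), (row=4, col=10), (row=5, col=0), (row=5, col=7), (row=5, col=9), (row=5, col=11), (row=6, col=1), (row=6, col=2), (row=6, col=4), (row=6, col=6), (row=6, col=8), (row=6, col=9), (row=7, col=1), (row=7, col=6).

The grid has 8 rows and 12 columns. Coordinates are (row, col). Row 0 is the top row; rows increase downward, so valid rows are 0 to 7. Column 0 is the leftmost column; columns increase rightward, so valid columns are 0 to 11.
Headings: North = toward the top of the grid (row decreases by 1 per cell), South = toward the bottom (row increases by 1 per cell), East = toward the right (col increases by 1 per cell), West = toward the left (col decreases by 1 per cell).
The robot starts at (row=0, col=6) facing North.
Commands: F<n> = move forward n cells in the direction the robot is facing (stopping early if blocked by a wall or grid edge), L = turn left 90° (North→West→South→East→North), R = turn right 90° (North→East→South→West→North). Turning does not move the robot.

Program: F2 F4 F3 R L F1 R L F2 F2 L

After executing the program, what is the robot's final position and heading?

Start: (row=0, col=6), facing North
  F2: move forward 0/2 (blocked), now at (row=0, col=6)
  F4: move forward 0/4 (blocked), now at (row=0, col=6)
  F3: move forward 0/3 (blocked), now at (row=0, col=6)
  R: turn right, now facing East
  L: turn left, now facing North
  F1: move forward 0/1 (blocked), now at (row=0, col=6)
  R: turn right, now facing East
  L: turn left, now facing North
  F2: move forward 0/2 (blocked), now at (row=0, col=6)
  F2: move forward 0/2 (blocked), now at (row=0, col=6)
  L: turn left, now facing West
Final: (row=0, col=6), facing West

Answer: Final position: (row=0, col=6), facing West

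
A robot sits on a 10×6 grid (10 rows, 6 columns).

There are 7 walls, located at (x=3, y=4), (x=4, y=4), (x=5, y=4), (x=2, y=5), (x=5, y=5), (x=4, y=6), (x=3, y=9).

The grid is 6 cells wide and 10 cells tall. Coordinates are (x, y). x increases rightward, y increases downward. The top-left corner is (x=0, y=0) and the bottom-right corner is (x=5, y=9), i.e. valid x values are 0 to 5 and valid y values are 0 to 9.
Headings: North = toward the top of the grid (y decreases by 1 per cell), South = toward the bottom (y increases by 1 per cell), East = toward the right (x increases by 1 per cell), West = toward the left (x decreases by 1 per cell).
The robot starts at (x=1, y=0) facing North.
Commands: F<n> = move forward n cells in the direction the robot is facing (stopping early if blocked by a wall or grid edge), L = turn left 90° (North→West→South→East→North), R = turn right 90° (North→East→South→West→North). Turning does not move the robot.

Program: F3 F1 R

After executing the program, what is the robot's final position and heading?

Answer: Final position: (x=1, y=0), facing East

Derivation:
Start: (x=1, y=0), facing North
  F3: move forward 0/3 (blocked), now at (x=1, y=0)
  F1: move forward 0/1 (blocked), now at (x=1, y=0)
  R: turn right, now facing East
Final: (x=1, y=0), facing East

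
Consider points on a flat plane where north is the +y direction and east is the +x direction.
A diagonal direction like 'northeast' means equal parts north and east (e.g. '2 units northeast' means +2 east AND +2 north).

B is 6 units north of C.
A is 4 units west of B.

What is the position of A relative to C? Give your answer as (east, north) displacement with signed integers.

Answer: A is at (east=-4, north=6) relative to C.

Derivation:
Place C at the origin (east=0, north=0).
  B is 6 units north of C: delta (east=+0, north=+6); B at (east=0, north=6).
  A is 4 units west of B: delta (east=-4, north=+0); A at (east=-4, north=6).
Therefore A relative to C: (east=-4, north=6).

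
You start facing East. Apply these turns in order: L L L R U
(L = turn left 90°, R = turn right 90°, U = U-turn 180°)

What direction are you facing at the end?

Answer: Final heading: East

Derivation:
Start: East
  L (left (90° counter-clockwise)) -> North
  L (left (90° counter-clockwise)) -> West
  L (left (90° counter-clockwise)) -> South
  R (right (90° clockwise)) -> West
  U (U-turn (180°)) -> East
Final: East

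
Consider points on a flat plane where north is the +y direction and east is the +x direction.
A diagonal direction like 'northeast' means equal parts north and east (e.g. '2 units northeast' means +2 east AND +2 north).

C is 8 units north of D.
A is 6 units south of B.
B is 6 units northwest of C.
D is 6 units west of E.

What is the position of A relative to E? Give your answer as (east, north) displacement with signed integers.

Answer: A is at (east=-12, north=8) relative to E.

Derivation:
Place E at the origin (east=0, north=0).
  D is 6 units west of E: delta (east=-6, north=+0); D at (east=-6, north=0).
  C is 8 units north of D: delta (east=+0, north=+8); C at (east=-6, north=8).
  B is 6 units northwest of C: delta (east=-6, north=+6); B at (east=-12, north=14).
  A is 6 units south of B: delta (east=+0, north=-6); A at (east=-12, north=8).
Therefore A relative to E: (east=-12, north=8).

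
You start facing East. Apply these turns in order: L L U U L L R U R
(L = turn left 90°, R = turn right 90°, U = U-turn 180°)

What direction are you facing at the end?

Answer: Final heading: East

Derivation:
Start: East
  L (left (90° counter-clockwise)) -> North
  L (left (90° counter-clockwise)) -> West
  U (U-turn (180°)) -> East
  U (U-turn (180°)) -> West
  L (left (90° counter-clockwise)) -> South
  L (left (90° counter-clockwise)) -> East
  R (right (90° clockwise)) -> South
  U (U-turn (180°)) -> North
  R (right (90° clockwise)) -> East
Final: East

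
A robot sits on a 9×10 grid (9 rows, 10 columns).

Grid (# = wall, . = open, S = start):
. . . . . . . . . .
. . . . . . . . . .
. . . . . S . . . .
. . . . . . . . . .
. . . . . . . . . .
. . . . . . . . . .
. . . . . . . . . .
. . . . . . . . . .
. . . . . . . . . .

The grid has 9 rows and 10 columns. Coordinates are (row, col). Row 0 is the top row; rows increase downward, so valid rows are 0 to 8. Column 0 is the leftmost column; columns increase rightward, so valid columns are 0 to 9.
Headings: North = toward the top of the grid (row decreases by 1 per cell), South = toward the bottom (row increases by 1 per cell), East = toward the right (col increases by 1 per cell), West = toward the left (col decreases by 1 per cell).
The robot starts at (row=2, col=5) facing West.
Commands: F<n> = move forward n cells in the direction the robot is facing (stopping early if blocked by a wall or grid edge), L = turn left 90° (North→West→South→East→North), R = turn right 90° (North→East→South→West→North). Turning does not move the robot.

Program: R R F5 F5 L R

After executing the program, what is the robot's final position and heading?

Start: (row=2, col=5), facing West
  R: turn right, now facing North
  R: turn right, now facing East
  F5: move forward 4/5 (blocked), now at (row=2, col=9)
  F5: move forward 0/5 (blocked), now at (row=2, col=9)
  L: turn left, now facing North
  R: turn right, now facing East
Final: (row=2, col=9), facing East

Answer: Final position: (row=2, col=9), facing East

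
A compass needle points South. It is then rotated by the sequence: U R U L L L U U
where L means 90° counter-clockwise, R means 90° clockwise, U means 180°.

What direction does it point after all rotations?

Answer: Final heading: North

Derivation:
Start: South
  U (U-turn (180°)) -> North
  R (right (90° clockwise)) -> East
  U (U-turn (180°)) -> West
  L (left (90° counter-clockwise)) -> South
  L (left (90° counter-clockwise)) -> East
  L (left (90° counter-clockwise)) -> North
  U (U-turn (180°)) -> South
  U (U-turn (180°)) -> North
Final: North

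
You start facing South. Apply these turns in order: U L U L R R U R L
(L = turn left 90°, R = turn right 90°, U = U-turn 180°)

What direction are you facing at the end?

Start: South
  U (U-turn (180°)) -> North
  L (left (90° counter-clockwise)) -> West
  U (U-turn (180°)) -> East
  L (left (90° counter-clockwise)) -> North
  R (right (90° clockwise)) -> East
  R (right (90° clockwise)) -> South
  U (U-turn (180°)) -> North
  R (right (90° clockwise)) -> East
  L (left (90° counter-clockwise)) -> North
Final: North

Answer: Final heading: North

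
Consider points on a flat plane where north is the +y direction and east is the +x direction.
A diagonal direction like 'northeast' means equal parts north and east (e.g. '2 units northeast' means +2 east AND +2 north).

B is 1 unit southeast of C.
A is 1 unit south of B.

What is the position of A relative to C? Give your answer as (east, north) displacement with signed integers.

Place C at the origin (east=0, north=0).
  B is 1 unit southeast of C: delta (east=+1, north=-1); B at (east=1, north=-1).
  A is 1 unit south of B: delta (east=+0, north=-1); A at (east=1, north=-2).
Therefore A relative to C: (east=1, north=-2).

Answer: A is at (east=1, north=-2) relative to C.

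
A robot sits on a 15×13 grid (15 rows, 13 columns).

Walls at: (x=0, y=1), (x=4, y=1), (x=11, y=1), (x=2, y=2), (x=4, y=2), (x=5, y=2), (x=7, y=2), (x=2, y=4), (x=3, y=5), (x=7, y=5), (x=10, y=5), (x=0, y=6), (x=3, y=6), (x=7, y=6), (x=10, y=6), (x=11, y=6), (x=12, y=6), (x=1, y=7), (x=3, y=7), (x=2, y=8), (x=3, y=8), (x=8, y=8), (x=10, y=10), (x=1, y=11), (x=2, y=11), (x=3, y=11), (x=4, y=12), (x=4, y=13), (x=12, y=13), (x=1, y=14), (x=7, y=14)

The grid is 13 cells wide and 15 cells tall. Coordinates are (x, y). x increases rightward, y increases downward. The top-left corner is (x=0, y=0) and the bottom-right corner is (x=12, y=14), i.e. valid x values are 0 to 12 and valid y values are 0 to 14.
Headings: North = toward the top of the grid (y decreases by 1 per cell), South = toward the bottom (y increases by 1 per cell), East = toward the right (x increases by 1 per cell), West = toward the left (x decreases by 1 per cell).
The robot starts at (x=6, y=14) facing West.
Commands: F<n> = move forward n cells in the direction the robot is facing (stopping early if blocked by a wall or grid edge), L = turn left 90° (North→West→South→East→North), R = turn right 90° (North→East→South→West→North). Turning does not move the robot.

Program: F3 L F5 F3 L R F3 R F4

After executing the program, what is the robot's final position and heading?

Start: (x=6, y=14), facing West
  F3: move forward 3, now at (x=3, y=14)
  L: turn left, now facing South
  F5: move forward 0/5 (blocked), now at (x=3, y=14)
  F3: move forward 0/3 (blocked), now at (x=3, y=14)
  L: turn left, now facing East
  R: turn right, now facing South
  F3: move forward 0/3 (blocked), now at (x=3, y=14)
  R: turn right, now facing West
  F4: move forward 1/4 (blocked), now at (x=2, y=14)
Final: (x=2, y=14), facing West

Answer: Final position: (x=2, y=14), facing West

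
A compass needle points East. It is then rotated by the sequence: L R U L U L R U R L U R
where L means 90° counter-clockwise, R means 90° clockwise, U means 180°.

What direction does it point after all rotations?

Answer: Final heading: East

Derivation:
Start: East
  L (left (90° counter-clockwise)) -> North
  R (right (90° clockwise)) -> East
  U (U-turn (180°)) -> West
  L (left (90° counter-clockwise)) -> South
  U (U-turn (180°)) -> North
  L (left (90° counter-clockwise)) -> West
  R (right (90° clockwise)) -> North
  U (U-turn (180°)) -> South
  R (right (90° clockwise)) -> West
  L (left (90° counter-clockwise)) -> South
  U (U-turn (180°)) -> North
  R (right (90° clockwise)) -> East
Final: East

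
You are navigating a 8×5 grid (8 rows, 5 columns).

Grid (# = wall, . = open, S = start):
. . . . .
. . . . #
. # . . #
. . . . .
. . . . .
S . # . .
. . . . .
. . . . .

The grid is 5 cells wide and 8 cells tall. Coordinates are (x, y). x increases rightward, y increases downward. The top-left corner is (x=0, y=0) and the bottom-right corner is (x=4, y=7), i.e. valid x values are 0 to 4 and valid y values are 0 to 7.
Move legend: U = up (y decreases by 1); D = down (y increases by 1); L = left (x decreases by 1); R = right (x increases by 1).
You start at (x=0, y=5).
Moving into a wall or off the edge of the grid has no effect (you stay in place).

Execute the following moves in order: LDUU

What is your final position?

Start: (x=0, y=5)
  L (left): blocked, stay at (x=0, y=5)
  D (down): (x=0, y=5) -> (x=0, y=6)
  U (up): (x=0, y=6) -> (x=0, y=5)
  U (up): (x=0, y=5) -> (x=0, y=4)
Final: (x=0, y=4)

Answer: Final position: (x=0, y=4)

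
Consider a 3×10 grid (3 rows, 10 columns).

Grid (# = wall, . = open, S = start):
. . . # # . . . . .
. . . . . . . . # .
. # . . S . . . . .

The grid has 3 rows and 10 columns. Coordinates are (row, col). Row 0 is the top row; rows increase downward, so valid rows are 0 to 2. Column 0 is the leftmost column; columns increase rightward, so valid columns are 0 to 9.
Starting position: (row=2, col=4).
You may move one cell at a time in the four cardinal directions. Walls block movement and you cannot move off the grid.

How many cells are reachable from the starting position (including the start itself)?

BFS flood-fill from (row=2, col=4):
  Distance 0: (row=2, col=4)
  Distance 1: (row=1, col=4), (row=2, col=3), (row=2, col=5)
  Distance 2: (row=1, col=3), (row=1, col=5), (row=2, col=2), (row=2, col=6)
  Distance 3: (row=0, col=5), (row=1, col=2), (row=1, col=6), (row=2, col=7)
  Distance 4: (row=0, col=2), (row=0, col=6), (row=1, col=1), (row=1, col=7), (row=2, col=8)
  Distance 5: (row=0, col=1), (row=0, col=7), (row=1, col=0), (row=2, col=9)
  Distance 6: (row=0, col=0), (row=0, col=8), (row=1, col=9), (row=2, col=0)
  Distance 7: (row=0, col=9)
Total reachable: 26 (grid has 26 open cells total)

Answer: Reachable cells: 26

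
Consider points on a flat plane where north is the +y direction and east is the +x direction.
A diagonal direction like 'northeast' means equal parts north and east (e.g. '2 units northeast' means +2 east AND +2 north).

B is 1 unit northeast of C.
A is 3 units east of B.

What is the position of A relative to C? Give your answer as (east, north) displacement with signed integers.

Place C at the origin (east=0, north=0).
  B is 1 unit northeast of C: delta (east=+1, north=+1); B at (east=1, north=1).
  A is 3 units east of B: delta (east=+3, north=+0); A at (east=4, north=1).
Therefore A relative to C: (east=4, north=1).

Answer: A is at (east=4, north=1) relative to C.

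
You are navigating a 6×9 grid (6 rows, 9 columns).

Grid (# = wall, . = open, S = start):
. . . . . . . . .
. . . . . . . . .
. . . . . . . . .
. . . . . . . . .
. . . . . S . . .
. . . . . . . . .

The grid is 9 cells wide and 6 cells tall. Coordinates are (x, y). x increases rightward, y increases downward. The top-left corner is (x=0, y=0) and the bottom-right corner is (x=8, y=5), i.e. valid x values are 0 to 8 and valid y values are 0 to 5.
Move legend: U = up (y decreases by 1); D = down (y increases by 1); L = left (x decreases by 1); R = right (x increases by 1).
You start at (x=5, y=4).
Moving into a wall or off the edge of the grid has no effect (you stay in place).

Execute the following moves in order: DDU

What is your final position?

Start: (x=5, y=4)
  D (down): (x=5, y=4) -> (x=5, y=5)
  D (down): blocked, stay at (x=5, y=5)
  U (up): (x=5, y=5) -> (x=5, y=4)
Final: (x=5, y=4)

Answer: Final position: (x=5, y=4)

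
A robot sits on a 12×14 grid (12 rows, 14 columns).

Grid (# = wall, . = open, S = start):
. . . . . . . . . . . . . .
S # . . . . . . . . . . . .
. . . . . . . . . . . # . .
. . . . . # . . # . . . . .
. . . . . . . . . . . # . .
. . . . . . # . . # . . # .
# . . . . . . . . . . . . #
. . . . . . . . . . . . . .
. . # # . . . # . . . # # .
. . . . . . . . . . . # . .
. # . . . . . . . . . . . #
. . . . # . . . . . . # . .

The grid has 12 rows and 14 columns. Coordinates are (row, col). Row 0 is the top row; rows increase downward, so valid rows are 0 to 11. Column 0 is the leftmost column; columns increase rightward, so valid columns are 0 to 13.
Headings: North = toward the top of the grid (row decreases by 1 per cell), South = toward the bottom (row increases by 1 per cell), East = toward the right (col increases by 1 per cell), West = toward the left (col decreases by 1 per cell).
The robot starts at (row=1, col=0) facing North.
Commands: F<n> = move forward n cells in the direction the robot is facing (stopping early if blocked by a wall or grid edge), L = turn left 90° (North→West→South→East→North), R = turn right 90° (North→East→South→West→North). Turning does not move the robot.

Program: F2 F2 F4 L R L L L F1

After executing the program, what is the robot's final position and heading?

Start: (row=1, col=0), facing North
  F2: move forward 1/2 (blocked), now at (row=0, col=0)
  F2: move forward 0/2 (blocked), now at (row=0, col=0)
  F4: move forward 0/4 (blocked), now at (row=0, col=0)
  L: turn left, now facing West
  R: turn right, now facing North
  L: turn left, now facing West
  L: turn left, now facing South
  L: turn left, now facing East
  F1: move forward 1, now at (row=0, col=1)
Final: (row=0, col=1), facing East

Answer: Final position: (row=0, col=1), facing East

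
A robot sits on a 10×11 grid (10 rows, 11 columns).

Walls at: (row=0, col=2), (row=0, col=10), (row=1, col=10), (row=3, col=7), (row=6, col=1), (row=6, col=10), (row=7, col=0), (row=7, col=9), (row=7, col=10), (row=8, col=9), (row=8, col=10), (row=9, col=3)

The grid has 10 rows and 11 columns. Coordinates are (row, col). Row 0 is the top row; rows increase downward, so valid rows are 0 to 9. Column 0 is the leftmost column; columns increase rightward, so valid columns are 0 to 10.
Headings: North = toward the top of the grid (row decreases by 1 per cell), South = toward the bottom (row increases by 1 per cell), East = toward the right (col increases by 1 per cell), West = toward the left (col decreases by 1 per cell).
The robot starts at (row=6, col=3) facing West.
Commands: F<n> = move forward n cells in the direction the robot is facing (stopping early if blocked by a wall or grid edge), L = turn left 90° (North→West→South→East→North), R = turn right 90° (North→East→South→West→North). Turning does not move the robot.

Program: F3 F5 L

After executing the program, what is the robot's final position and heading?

Answer: Final position: (row=6, col=2), facing South

Derivation:
Start: (row=6, col=3), facing West
  F3: move forward 1/3 (blocked), now at (row=6, col=2)
  F5: move forward 0/5 (blocked), now at (row=6, col=2)
  L: turn left, now facing South
Final: (row=6, col=2), facing South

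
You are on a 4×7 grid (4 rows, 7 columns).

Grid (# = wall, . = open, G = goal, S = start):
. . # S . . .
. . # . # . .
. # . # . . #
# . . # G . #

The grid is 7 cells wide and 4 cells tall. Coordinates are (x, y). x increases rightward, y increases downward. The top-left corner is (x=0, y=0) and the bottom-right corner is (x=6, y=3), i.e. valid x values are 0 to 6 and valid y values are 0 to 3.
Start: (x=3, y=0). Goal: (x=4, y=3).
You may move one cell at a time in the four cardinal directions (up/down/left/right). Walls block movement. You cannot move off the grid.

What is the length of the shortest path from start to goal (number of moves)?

Answer: Shortest path length: 6

Derivation:
BFS from (x=3, y=0) until reaching (x=4, y=3):
  Distance 0: (x=3, y=0)
  Distance 1: (x=4, y=0), (x=3, y=1)
  Distance 2: (x=5, y=0)
  Distance 3: (x=6, y=0), (x=5, y=1)
  Distance 4: (x=6, y=1), (x=5, y=2)
  Distance 5: (x=4, y=2), (x=5, y=3)
  Distance 6: (x=4, y=3)  <- goal reached here
One shortest path (6 moves): (x=3, y=0) -> (x=4, y=0) -> (x=5, y=0) -> (x=5, y=1) -> (x=5, y=2) -> (x=4, y=2) -> (x=4, y=3)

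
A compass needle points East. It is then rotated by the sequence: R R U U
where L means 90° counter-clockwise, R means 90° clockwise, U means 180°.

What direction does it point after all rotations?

Start: East
  R (right (90° clockwise)) -> South
  R (right (90° clockwise)) -> West
  U (U-turn (180°)) -> East
  U (U-turn (180°)) -> West
Final: West

Answer: Final heading: West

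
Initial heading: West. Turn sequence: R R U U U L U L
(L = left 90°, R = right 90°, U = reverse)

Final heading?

Answer: Final heading: West

Derivation:
Start: West
  R (right (90° clockwise)) -> North
  R (right (90° clockwise)) -> East
  U (U-turn (180°)) -> West
  U (U-turn (180°)) -> East
  U (U-turn (180°)) -> West
  L (left (90° counter-clockwise)) -> South
  U (U-turn (180°)) -> North
  L (left (90° counter-clockwise)) -> West
Final: West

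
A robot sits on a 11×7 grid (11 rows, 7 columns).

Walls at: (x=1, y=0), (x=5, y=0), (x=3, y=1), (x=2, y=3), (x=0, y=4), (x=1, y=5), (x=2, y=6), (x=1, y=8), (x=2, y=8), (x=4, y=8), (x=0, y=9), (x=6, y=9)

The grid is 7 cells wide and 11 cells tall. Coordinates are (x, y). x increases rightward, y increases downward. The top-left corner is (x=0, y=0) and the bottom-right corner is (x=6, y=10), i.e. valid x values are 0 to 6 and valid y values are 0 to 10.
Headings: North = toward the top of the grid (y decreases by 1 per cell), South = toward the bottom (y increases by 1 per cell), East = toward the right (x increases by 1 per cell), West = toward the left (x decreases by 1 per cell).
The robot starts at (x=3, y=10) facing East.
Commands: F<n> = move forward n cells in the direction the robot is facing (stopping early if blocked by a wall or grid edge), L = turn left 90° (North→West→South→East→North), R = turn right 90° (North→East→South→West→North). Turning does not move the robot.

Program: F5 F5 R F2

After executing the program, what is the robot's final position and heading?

Start: (x=3, y=10), facing East
  F5: move forward 3/5 (blocked), now at (x=6, y=10)
  F5: move forward 0/5 (blocked), now at (x=6, y=10)
  R: turn right, now facing South
  F2: move forward 0/2 (blocked), now at (x=6, y=10)
Final: (x=6, y=10), facing South

Answer: Final position: (x=6, y=10), facing South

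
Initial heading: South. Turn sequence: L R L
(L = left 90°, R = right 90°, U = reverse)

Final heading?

Start: South
  L (left (90° counter-clockwise)) -> East
  R (right (90° clockwise)) -> South
  L (left (90° counter-clockwise)) -> East
Final: East

Answer: Final heading: East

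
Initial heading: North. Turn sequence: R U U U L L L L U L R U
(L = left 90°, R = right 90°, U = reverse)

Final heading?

Answer: Final heading: West

Derivation:
Start: North
  R (right (90° clockwise)) -> East
  U (U-turn (180°)) -> West
  U (U-turn (180°)) -> East
  U (U-turn (180°)) -> West
  L (left (90° counter-clockwise)) -> South
  L (left (90° counter-clockwise)) -> East
  L (left (90° counter-clockwise)) -> North
  L (left (90° counter-clockwise)) -> West
  U (U-turn (180°)) -> East
  L (left (90° counter-clockwise)) -> North
  R (right (90° clockwise)) -> East
  U (U-turn (180°)) -> West
Final: West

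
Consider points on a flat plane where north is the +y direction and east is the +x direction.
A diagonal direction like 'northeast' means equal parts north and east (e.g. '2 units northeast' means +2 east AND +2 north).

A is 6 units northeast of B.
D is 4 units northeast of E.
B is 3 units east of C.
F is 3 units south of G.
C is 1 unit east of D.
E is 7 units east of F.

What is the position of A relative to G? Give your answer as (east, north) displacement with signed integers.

Place G at the origin (east=0, north=0).
  F is 3 units south of G: delta (east=+0, north=-3); F at (east=0, north=-3).
  E is 7 units east of F: delta (east=+7, north=+0); E at (east=7, north=-3).
  D is 4 units northeast of E: delta (east=+4, north=+4); D at (east=11, north=1).
  C is 1 unit east of D: delta (east=+1, north=+0); C at (east=12, north=1).
  B is 3 units east of C: delta (east=+3, north=+0); B at (east=15, north=1).
  A is 6 units northeast of B: delta (east=+6, north=+6); A at (east=21, north=7).
Therefore A relative to G: (east=21, north=7).

Answer: A is at (east=21, north=7) relative to G.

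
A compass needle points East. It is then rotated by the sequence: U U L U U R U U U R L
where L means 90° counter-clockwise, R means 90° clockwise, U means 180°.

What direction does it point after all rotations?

Answer: Final heading: West

Derivation:
Start: East
  U (U-turn (180°)) -> West
  U (U-turn (180°)) -> East
  L (left (90° counter-clockwise)) -> North
  U (U-turn (180°)) -> South
  U (U-turn (180°)) -> North
  R (right (90° clockwise)) -> East
  U (U-turn (180°)) -> West
  U (U-turn (180°)) -> East
  U (U-turn (180°)) -> West
  R (right (90° clockwise)) -> North
  L (left (90° counter-clockwise)) -> West
Final: West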